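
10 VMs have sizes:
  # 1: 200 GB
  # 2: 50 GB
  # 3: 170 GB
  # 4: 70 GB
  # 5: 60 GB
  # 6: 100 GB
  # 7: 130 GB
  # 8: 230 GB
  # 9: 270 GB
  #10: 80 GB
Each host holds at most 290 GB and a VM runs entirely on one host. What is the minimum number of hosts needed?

5

Total = 270 + 230 + 200 + 170 + 130 + 100 + 80 + 70 + 60 + 50 = 1360 GB.
Lower bound: ⌈1360/290⌉ = 5 hosts.
A packing using 5 hosts:
  host 1: 270 = 270
  host 2: 230 + 60 = 290
  host 3: 200 + 80 = 280
  host 4: 170 + 100 = 270
  host 5: 130 + 70 + 50 = 250
This matches the lower bound, so 5 is optimal.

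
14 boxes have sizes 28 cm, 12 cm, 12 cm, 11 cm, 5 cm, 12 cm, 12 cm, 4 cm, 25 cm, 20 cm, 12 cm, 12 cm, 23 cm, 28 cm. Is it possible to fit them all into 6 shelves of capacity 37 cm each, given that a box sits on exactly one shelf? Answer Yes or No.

No

Total = 216 cm; ⌈216/37⌉ = 6.
The bound of 6 does not rule out 6, but exhaustive search shows no assignment into 6 shelves of capacity 37 cm exists — the minimum is 7.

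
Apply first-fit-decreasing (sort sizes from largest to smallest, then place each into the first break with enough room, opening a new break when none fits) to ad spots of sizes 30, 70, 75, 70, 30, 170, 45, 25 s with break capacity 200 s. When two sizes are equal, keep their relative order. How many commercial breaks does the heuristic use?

Sorted descending: 170, 75, 70, 70, 45, 30, 30, 25.
  170 → break 1 (new)  [load 170/200]
  75 → break 2 (new)  [load 75/200]
  70 → break 2  [load 145/200]
  70 → break 3 (new)  [load 70/200]
  45 → break 2  [load 190/200]
  30 → break 1  [load 200/200]
  30 → break 3  [load 100/200]
  25 → break 3  [load 125/200]
3 commercial breaks opened.

3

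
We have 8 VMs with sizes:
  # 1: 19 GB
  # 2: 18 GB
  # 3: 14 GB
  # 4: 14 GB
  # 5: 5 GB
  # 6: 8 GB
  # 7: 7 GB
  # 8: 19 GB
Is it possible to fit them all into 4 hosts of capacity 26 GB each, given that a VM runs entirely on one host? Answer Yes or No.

Total = 104 GB; ⌈104/26⌉ = 4.
5 VMs each exceed half the capacity and cannot share a host, forcing at least 5 hosts.
At least 5 hosts are required, but only 4 are allowed.

No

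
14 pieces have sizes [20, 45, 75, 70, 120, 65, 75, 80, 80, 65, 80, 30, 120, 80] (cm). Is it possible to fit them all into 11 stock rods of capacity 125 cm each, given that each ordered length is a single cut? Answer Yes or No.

A valid assignment using 11 stock rods:
  stock rod 1: 120 = 120
  stock rod 2: 120 = 120
  stock rod 3: 80 + 45 = 125
  stock rod 4: 80 + 30 = 110
  stock rod 5: 80 + 20 = 100
  stock rod 6: 80 = 80
  stock rod 7: 75 = 75
  stock rod 8: 75 = 75
  stock rod 9: 70 = 70
  stock rod 10: 65 = 65
  stock rod 11: 65 = 65
Every load is within 125 cm, so 11 stock rods suffice.

Yes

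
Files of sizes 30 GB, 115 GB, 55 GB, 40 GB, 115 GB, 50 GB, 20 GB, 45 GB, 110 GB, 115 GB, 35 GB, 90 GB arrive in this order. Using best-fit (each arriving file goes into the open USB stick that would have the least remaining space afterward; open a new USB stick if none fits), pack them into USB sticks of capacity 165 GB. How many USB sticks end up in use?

6

  30 → USB stick 1 (new)  [load 30/165]
  115 → USB stick 1  [load 145/165]
  55 → USB stick 2 (new)  [load 55/165]
  40 → USB stick 2  [load 95/165]
  115 → USB stick 3 (new)  [load 115/165]
  50 → USB stick 3  [load 165/165]
  20 → USB stick 1  [load 165/165]
  45 → USB stick 2  [load 140/165]
  110 → USB stick 4 (new)  [load 110/165]
  115 → USB stick 5 (new)  [load 115/165]
  35 → USB stick 5  [load 150/165]
  90 → USB stick 6 (new)  [load 90/165]
6 USB sticks opened.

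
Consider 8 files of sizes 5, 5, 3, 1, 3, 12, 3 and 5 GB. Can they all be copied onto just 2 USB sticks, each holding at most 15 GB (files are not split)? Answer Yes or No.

No

Total = 37 GB; ⌈37/15⌉ = 3.
At least 3 USB sticks are required, but only 2 are allowed.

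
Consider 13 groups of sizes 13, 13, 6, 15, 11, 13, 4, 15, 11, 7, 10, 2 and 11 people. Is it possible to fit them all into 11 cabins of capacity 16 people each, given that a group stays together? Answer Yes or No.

A valid assignment using 10 cabins:
  cabin 1: 15 = 15
  cabin 2: 15 = 15
  cabin 3: 13 + 2 = 15
  cabin 4: 13 = 13
  cabin 5: 13 = 13
  cabin 6: 11 + 4 = 15
  cabin 7: 11 = 11
  cabin 8: 11 = 11
  cabin 9: 10 + 6 = 16
  cabin 10: 7 = 7
That uses only 10 ≤ 11, so 11 cabins are enough.

Yes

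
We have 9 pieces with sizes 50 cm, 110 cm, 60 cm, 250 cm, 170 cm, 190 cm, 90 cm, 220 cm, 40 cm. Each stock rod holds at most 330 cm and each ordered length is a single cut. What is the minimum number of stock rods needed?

Total = 250 + 220 + 190 + 170 + 110 + 90 + 60 + 50 + 40 = 1180 cm.
Lower bound: ⌈1180/330⌉ = 4 stock rods.
A packing using 4 stock rods:
  stock rod 1: 250 + 60 = 310
  stock rod 2: 220 + 110 = 330
  stock rod 3: 190 + 90 + 50 = 330
  stock rod 4: 170 + 40 = 210
This matches the lower bound, so 4 is optimal.

4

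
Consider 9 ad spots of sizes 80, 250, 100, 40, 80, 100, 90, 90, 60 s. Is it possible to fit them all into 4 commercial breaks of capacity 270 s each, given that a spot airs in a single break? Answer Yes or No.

A valid assignment using 4 commercial breaks:
  break 1: 250 = 250
  break 2: 100 + 100 + 60 = 260
  break 3: 90 + 90 + 80 = 260
  break 4: 80 + 40 = 120
Every load is within 270 s, so 4 commercial breaks suffice.

Yes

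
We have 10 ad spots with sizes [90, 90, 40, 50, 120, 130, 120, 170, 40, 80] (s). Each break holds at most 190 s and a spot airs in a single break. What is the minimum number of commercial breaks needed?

6

Total = 170 + 130 + 120 + 120 + 90 + 90 + 80 + 50 + 40 + 40 = 930 s.
Lower bound: ⌈930/190⌉ = 5 commercial breaks.
A packing using 6 commercial breaks:
  break 1: 170 = 170
  break 2: 130 + 50 = 180
  break 3: 120 + 40 = 160
  break 4: 120 + 40 = 160
  break 5: 90 + 90 = 180
  break 6: 80 = 80
No arrangement into 5 commercial breaks stays within capacity, so 6 is optimal.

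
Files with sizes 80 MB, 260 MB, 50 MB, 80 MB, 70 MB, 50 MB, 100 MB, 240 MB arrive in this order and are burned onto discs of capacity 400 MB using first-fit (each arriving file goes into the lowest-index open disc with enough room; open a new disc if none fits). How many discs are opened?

  80 → disc 1 (new)  [load 80/400]
  260 → disc 1  [load 340/400]
  50 → disc 1  [load 390/400]
  80 → disc 2 (new)  [load 80/400]
  70 → disc 2  [load 150/400]
  50 → disc 2  [load 200/400]
  100 → disc 2  [load 300/400]
  240 → disc 3 (new)  [load 240/400]
3 discs opened.

3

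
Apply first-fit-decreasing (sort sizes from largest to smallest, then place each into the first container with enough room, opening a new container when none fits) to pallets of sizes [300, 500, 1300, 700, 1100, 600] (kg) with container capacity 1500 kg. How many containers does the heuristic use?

Sorted descending: 1300, 1100, 700, 600, 500, 300.
  1300 → container 1 (new)  [load 1300/1500]
  1100 → container 2 (new)  [load 1100/1500]
  700 → container 3 (new)  [load 700/1500]
  600 → container 3  [load 1300/1500]
  500 → container 4 (new)  [load 500/1500]
  300 → container 2  [load 1400/1500]
4 containers opened.

4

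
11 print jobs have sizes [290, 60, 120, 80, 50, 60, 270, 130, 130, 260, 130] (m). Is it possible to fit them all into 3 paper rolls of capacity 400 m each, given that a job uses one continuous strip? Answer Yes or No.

Total = 1580 m; ⌈1580/400⌉ = 4.
At least 4 paper rolls are required, but only 3 are allowed.

No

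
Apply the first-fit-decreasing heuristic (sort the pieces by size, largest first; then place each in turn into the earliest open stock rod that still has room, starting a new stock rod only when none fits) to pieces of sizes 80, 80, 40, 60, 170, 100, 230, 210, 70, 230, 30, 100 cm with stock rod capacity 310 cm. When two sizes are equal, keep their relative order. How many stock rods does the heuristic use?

Sorted descending: 230, 230, 210, 170, 100, 100, 80, 80, 70, 60, 40, 30.
  230 → stock rod 1 (new)  [load 230/310]
  230 → stock rod 2 (new)  [load 230/310]
  210 → stock rod 3 (new)  [load 210/310]
  170 → stock rod 4 (new)  [load 170/310]
  100 → stock rod 3  [load 310/310]
  100 → stock rod 4  [load 270/310]
  80 → stock rod 1  [load 310/310]
  80 → stock rod 2  [load 310/310]
  70 → stock rod 5 (new)  [load 70/310]
  60 → stock rod 5  [load 130/310]
  40 → stock rod 4  [load 310/310]
  30 → stock rod 5  [load 160/310]
5 stock rods opened.

5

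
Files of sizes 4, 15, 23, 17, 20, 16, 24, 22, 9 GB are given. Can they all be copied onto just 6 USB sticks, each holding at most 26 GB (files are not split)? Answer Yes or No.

Total = 150 GB; ⌈150/26⌉ = 6.
7 files each exceed half the capacity and cannot share a USB stick, forcing at least 7 USB sticks.
At least 7 USB sticks are required, but only 6 are allowed.

No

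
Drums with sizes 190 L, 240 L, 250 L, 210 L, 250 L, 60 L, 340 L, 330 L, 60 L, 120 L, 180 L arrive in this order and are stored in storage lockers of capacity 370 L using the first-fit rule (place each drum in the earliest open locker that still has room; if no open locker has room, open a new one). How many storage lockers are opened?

8

  190 → locker 1 (new)  [load 190/370]
  240 → locker 2 (new)  [load 240/370]
  250 → locker 3 (new)  [load 250/370]
  210 → locker 4 (new)  [load 210/370]
  250 → locker 5 (new)  [load 250/370]
  60 → locker 1  [load 250/370]
  340 → locker 6 (new)  [load 340/370]
  330 → locker 7 (new)  [load 330/370]
  60 → locker 1  [load 310/370]
  120 → locker 2  [load 360/370]
  180 → locker 8 (new)  [load 180/370]
8 storage lockers opened.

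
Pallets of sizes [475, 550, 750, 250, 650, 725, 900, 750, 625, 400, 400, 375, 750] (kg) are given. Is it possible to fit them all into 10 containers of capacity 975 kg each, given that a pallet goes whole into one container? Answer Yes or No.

Yes

A valid assignment using 10 containers:
  container 1: 900 = 900
  container 2: 750 = 750
  container 3: 750 = 750
  container 4: 750 = 750
  container 5: 725 + 250 = 975
  container 6: 650 = 650
  container 7: 625 = 625
  container 8: 550 + 400 = 950
  container 9: 475 + 400 = 875
  container 10: 375 = 375
Every load is within 975 kg, so 10 containers suffice.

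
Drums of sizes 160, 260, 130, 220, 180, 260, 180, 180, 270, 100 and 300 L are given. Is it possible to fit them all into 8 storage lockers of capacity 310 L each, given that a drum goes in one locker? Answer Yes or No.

Total = 2240 L; ⌈2240/310⌉ = 8.
9 drums each exceed half the capacity and cannot share a locker, forcing at least 9 storage lockers.
At least 9 storage lockers are required, but only 8 are allowed.

No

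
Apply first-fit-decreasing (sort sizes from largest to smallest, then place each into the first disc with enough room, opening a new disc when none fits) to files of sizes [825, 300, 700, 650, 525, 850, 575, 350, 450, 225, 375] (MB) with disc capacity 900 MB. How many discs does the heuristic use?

7

Sorted descending: 850, 825, 700, 650, 575, 525, 450, 375, 350, 300, 225.
  850 → disc 1 (new)  [load 850/900]
  825 → disc 2 (new)  [load 825/900]
  700 → disc 3 (new)  [load 700/900]
  650 → disc 4 (new)  [load 650/900]
  575 → disc 5 (new)  [load 575/900]
  525 → disc 6 (new)  [load 525/900]
  450 → disc 7 (new)  [load 450/900]
  375 → disc 6  [load 900/900]
  350 → disc 7  [load 800/900]
  300 → disc 5  [load 875/900]
  225 → disc 4  [load 875/900]
7 discs opened.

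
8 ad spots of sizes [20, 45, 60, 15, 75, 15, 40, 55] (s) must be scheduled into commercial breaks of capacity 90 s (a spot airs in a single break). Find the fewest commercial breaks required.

4

Total = 75 + 60 + 55 + 45 + 40 + 20 + 15 + 15 = 325 s.
Lower bound: ⌈325/90⌉ = 4 commercial breaks.
A packing using 4 commercial breaks:
  break 1: 75 + 15 = 90
  break 2: 60 + 20 = 80
  break 3: 55 + 15 = 70
  break 4: 45 + 40 = 85
This matches the lower bound, so 4 is optimal.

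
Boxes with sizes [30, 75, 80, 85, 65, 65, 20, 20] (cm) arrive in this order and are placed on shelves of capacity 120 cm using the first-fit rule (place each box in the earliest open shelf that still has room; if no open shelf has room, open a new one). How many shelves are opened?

  30 → shelf 1 (new)  [load 30/120]
  75 → shelf 1  [load 105/120]
  80 → shelf 2 (new)  [load 80/120]
  85 → shelf 3 (new)  [load 85/120]
  65 → shelf 4 (new)  [load 65/120]
  65 → shelf 5 (new)  [load 65/120]
  20 → shelf 2  [load 100/120]
  20 → shelf 2  [load 120/120]
5 shelves opened.

5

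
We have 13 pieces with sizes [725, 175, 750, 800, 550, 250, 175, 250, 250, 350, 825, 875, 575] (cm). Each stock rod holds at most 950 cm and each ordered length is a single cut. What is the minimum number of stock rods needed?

8

Total = 875 + 825 + 800 + 750 + 725 + 575 + 550 + 350 + 250 + 250 + 250 + 175 + 175 = 6550 cm.
Lower bound: ⌈6550/950⌉ = 7 stock rods.
A packing using 8 stock rods:
  stock rod 1: 875 = 875
  stock rod 2: 825 = 825
  stock rod 3: 800 = 800
  stock rod 4: 750 + 175 = 925
  stock rod 5: 725 + 175 = 900
  stock rod 6: 575 + 350 = 925
  stock rod 7: 550 + 250 = 800
  stock rod 8: 250 + 250 = 500
No arrangement into 7 stock rods stays within capacity, so 8 is optimal.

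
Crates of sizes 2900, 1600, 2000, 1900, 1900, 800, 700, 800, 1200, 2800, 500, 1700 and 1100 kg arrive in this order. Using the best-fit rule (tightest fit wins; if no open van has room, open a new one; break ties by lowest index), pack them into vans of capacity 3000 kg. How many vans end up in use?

8

  2900 → van 1 (new)  [load 2900/3000]
  1600 → van 2 (new)  [load 1600/3000]
  2000 → van 3 (new)  [load 2000/3000]
  1900 → van 4 (new)  [load 1900/3000]
  1900 → van 5 (new)  [load 1900/3000]
  800 → van 3  [load 2800/3000]
  700 → van 4  [load 2600/3000]
  800 → van 5  [load 2700/3000]
  1200 → van 2  [load 2800/3000]
  2800 → van 6 (new)  [load 2800/3000]
  500 → van 7 (new)  [load 500/3000]
  1700 → van 7  [load 2200/3000]
  1100 → van 8 (new)  [load 1100/3000]
8 vans opened.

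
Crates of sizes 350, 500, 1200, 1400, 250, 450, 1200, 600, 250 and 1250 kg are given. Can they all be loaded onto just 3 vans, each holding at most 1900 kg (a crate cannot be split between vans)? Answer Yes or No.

Total = 7450 kg; ⌈7450/1900⌉ = 4.
At least 4 vans are required, but only 3 are allowed.

No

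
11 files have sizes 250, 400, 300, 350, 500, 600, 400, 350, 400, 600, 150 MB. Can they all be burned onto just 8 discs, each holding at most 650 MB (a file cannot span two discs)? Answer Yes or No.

Yes

A valid assignment using 8 discs:
  disc 1: 600 = 600
  disc 2: 600 = 600
  disc 3: 500 + 150 = 650
  disc 4: 400 + 250 = 650
  disc 5: 400 = 400
  disc 6: 400 = 400
  disc 7: 350 + 300 = 650
  disc 8: 350 = 350
Every load is within 650 MB, so 8 discs suffice.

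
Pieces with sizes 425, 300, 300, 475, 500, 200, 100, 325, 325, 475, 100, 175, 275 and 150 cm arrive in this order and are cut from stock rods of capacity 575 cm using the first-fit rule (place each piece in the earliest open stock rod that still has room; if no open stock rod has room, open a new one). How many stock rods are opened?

  425 → stock rod 1 (new)  [load 425/575]
  300 → stock rod 2 (new)  [load 300/575]
  300 → stock rod 3 (new)  [load 300/575]
  475 → stock rod 4 (new)  [load 475/575]
  500 → stock rod 5 (new)  [load 500/575]
  200 → stock rod 2  [load 500/575]
  100 → stock rod 1  [load 525/575]
  325 → stock rod 6 (new)  [load 325/575]
  325 → stock rod 7 (new)  [load 325/575]
  475 → stock rod 8 (new)  [load 475/575]
  100 → stock rod 3  [load 400/575]
  175 → stock rod 3  [load 575/575]
  275 → stock rod 9 (new)  [load 275/575]
  150 → stock rod 6  [load 475/575]
9 stock rods opened.

9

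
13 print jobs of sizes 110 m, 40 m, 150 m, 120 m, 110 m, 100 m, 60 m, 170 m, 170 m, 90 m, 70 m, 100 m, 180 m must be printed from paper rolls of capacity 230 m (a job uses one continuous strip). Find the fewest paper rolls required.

7

Total = 180 + 170 + 170 + 150 + 120 + 110 + 110 + 100 + 100 + 90 + 70 + 60 + 40 = 1470 m.
Lower bound: ⌈1470/230⌉ = 7 paper rolls.
A packing using 7 paper rolls:
  roll 1: 180 + 40 = 220
  roll 2: 170 + 60 = 230
  roll 3: 170 = 170
  roll 4: 150 + 70 = 220
  roll 5: 120 + 110 = 230
  roll 6: 110 + 100 = 210
  roll 7: 100 + 90 = 190
This matches the lower bound, so 7 is optimal.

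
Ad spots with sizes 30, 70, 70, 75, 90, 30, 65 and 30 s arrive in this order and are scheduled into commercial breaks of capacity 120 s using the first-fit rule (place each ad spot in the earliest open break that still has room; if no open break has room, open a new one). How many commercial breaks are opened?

5

  30 → break 1 (new)  [load 30/120]
  70 → break 1  [load 100/120]
  70 → break 2 (new)  [load 70/120]
  75 → break 3 (new)  [load 75/120]
  90 → break 4 (new)  [load 90/120]
  30 → break 2  [load 100/120]
  65 → break 5 (new)  [load 65/120]
  30 → break 3  [load 105/120]
5 commercial breaks opened.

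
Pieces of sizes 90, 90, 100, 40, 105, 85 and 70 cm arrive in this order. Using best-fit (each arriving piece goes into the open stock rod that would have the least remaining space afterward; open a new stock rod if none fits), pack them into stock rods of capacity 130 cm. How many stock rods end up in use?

6

  90 → stock rod 1 (new)  [load 90/130]
  90 → stock rod 2 (new)  [load 90/130]
  100 → stock rod 3 (new)  [load 100/130]
  40 → stock rod 1  [load 130/130]
  105 → stock rod 4 (new)  [load 105/130]
  85 → stock rod 5 (new)  [load 85/130]
  70 → stock rod 6 (new)  [load 70/130]
6 stock rods opened.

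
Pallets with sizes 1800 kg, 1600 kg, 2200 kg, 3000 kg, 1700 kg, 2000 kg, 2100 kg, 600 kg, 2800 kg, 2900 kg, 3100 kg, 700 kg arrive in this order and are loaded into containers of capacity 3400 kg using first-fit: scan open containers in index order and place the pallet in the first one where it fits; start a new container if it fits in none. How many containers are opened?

9

  1800 → container 1 (new)  [load 1800/3400]
  1600 → container 1  [load 3400/3400]
  2200 → container 2 (new)  [load 2200/3400]
  3000 → container 3 (new)  [load 3000/3400]
  1700 → container 4 (new)  [load 1700/3400]
  2000 → container 5 (new)  [load 2000/3400]
  2100 → container 6 (new)  [load 2100/3400]
  600 → container 2  [load 2800/3400]
  2800 → container 7 (new)  [load 2800/3400]
  2900 → container 8 (new)  [load 2900/3400]
  3100 → container 9 (new)  [load 3100/3400]
  700 → container 4  [load 2400/3400]
9 containers opened.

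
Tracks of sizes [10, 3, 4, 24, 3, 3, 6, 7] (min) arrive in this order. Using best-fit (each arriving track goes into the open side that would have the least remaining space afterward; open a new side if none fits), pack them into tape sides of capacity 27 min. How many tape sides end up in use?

  10 → side 1 (new)  [load 10/27]
  3 → side 1  [load 13/27]
  4 → side 1  [load 17/27]
  24 → side 2 (new)  [load 24/27]
  3 → side 2  [load 27/27]
  3 → side 1  [load 20/27]
  6 → side 1  [load 26/27]
  7 → side 3 (new)  [load 7/27]
3 tape sides opened.

3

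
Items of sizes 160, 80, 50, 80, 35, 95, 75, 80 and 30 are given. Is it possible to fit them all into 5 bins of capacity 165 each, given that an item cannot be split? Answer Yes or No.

Yes

A valid assignment using 5 bins:
  bin 1: 160 = 160
  bin 2: 95 + 50 = 145
  bin 3: 80 + 80 = 160
  bin 4: 80 + 75 = 155
  bin 5: 35 + 30 = 65
Every load is within 165, so 5 bins suffice.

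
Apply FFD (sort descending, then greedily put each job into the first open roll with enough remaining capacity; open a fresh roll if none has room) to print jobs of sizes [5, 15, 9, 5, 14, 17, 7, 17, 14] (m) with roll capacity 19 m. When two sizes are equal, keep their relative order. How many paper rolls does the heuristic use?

6

Sorted descending: 17, 17, 15, 14, 14, 9, 7, 5, 5.
  17 → roll 1 (new)  [load 17/19]
  17 → roll 2 (new)  [load 17/19]
  15 → roll 3 (new)  [load 15/19]
  14 → roll 4 (new)  [load 14/19]
  14 → roll 5 (new)  [load 14/19]
  9 → roll 6 (new)  [load 9/19]
  7 → roll 6  [load 16/19]
  5 → roll 4  [load 19/19]
  5 → roll 5  [load 19/19]
6 paper rolls opened.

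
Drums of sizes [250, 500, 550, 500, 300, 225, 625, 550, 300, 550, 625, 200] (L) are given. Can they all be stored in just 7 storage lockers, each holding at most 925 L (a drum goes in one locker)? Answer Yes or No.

Yes

A valid assignment using 7 storage lockers:
  locker 1: 625 + 300 = 925
  locker 2: 625 + 300 = 925
  locker 3: 550 + 250 = 800
  locker 4: 550 + 225 = 775
  locker 5: 550 + 200 = 750
  locker 6: 500 = 500
  locker 7: 500 = 500
Every load is within 925 L, so 7 storage lockers suffice.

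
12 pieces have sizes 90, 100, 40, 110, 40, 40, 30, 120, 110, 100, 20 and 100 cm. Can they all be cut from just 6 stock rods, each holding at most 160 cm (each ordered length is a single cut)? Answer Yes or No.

No

Total = 900 cm; ⌈900/160⌉ = 6.
7 pieces each exceed half the capacity and cannot share a stock rod, forcing at least 7 stock rods.
At least 7 stock rods are required, but only 6 are allowed.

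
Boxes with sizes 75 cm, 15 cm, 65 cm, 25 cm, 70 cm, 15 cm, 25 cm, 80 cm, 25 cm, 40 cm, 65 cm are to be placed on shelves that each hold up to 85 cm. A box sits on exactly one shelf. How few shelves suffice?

Total = 80 + 75 + 70 + 65 + 65 + 40 + 25 + 25 + 25 + 15 + 15 = 500 cm.
Lower bound: ⌈500/85⌉ = 6 shelves.
A packing using 7 shelves:
  shelf 1: 80 = 80
  shelf 2: 75 = 75
  shelf 3: 70 + 15 = 85
  shelf 4: 65 + 15 = 80
  shelf 5: 65 = 65
  shelf 6: 40 + 25 = 65
  shelf 7: 25 + 25 = 50
No arrangement into 6 shelves stays within capacity, so 7 is optimal.

7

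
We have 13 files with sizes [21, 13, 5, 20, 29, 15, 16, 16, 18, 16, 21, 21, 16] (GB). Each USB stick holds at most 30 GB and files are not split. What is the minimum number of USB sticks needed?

11

Total = 29 + 21 + 21 + 21 + 20 + 18 + 16 + 16 + 16 + 16 + 15 + 13 + 5 = 227 GB.
Lower bound: ⌈227/30⌉ = 8 USB sticks.
Also, 10 files each exceed 15 GB, and no two of those can share a USB stick, so at least 10 USB sticks are needed.
A packing using 11 USB sticks:
  USB stick 1: 29 = 29
  USB stick 2: 21 + 5 = 26
  USB stick 3: 21 = 21
  USB stick 4: 21 = 21
  USB stick 5: 20 = 20
  USB stick 6: 18 = 18
  USB stick 7: 16 + 13 = 29
  USB stick 8: 16 = 16
  USB stick 9: 16 = 16
  USB stick 10: 16 = 16
  USB stick 11: 15 = 15
No arrangement into 10 USB sticks stays within capacity, so 11 is optimal.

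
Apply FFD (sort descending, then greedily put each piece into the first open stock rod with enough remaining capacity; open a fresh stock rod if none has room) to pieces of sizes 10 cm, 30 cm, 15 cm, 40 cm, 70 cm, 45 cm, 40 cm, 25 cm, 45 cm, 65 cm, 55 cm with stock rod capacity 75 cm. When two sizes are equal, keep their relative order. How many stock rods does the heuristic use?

7

Sorted descending: 70, 65, 55, 45, 45, 40, 40, 30, 25, 15, 10.
  70 → stock rod 1 (new)  [load 70/75]
  65 → stock rod 2 (new)  [load 65/75]
  55 → stock rod 3 (new)  [load 55/75]
  45 → stock rod 4 (new)  [load 45/75]
  45 → stock rod 5 (new)  [load 45/75]
  40 → stock rod 6 (new)  [load 40/75]
  40 → stock rod 7 (new)  [load 40/75]
  30 → stock rod 4  [load 75/75]
  25 → stock rod 5  [load 70/75]
  15 → stock rod 3  [load 70/75]
  10 → stock rod 2  [load 75/75]
7 stock rods opened.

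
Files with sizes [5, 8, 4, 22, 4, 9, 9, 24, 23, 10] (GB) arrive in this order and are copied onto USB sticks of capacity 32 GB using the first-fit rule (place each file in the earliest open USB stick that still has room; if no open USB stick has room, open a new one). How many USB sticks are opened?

  5 → USB stick 1 (new)  [load 5/32]
  8 → USB stick 1  [load 13/32]
  4 → USB stick 1  [load 17/32]
  22 → USB stick 2 (new)  [load 22/32]
  4 → USB stick 1  [load 21/32]
  9 → USB stick 1  [load 30/32]
  9 → USB stick 2  [load 31/32]
  24 → USB stick 3 (new)  [load 24/32]
  23 → USB stick 4 (new)  [load 23/32]
  10 → USB stick 5 (new)  [load 10/32]
5 USB sticks opened.

5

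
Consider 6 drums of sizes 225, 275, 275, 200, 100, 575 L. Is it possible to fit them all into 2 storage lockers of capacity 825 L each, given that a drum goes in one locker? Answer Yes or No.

No

Total = 1650 L; ⌈1650/825⌉ = 2.
The bound of 2 does not rule out 2, but exhaustive search shows no assignment into 2 storage lockers of capacity 825 L exists — the minimum is 3.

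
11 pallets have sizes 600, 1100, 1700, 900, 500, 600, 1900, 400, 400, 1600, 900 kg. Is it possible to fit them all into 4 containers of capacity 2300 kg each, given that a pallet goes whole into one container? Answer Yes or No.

Total = 10600 kg; ⌈10600/2300⌉ = 5.
At least 5 containers are required, but only 4 are allowed.

No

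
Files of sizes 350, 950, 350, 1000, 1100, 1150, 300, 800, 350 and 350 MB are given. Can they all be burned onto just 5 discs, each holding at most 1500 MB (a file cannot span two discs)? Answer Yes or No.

A valid assignment using 5 discs:
  disc 1: 1150 + 350 = 1500
  disc 2: 1100 + 350 = 1450
  disc 3: 1000 + 350 = 1350
  disc 4: 950 + 350 = 1300
  disc 5: 800 + 300 = 1100
Every load is within 1500 MB, so 5 discs suffice.

Yes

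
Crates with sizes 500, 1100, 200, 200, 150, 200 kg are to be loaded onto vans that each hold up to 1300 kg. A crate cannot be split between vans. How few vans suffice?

2

Total = 1100 + 500 + 200 + 200 + 200 + 150 = 2350 kg.
Lower bound: ⌈2350/1300⌉ = 2 vans.
A packing using 2 vans:
  van 1: 1100 + 200 = 1300
  van 2: 500 + 200 + 200 + 150 = 1050
This matches the lower bound, so 2 is optimal.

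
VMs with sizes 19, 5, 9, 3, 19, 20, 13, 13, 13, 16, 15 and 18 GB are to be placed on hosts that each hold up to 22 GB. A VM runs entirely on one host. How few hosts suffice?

9

Total = 20 + 19 + 19 + 18 + 16 + 15 + 13 + 13 + 13 + 9 + 5 + 3 = 163 GB.
Lower bound: ⌈163/22⌉ = 8 hosts.
Also, 9 VMs each exceed 11 GB, and no two of those can share a host, so at least 9 hosts are needed.
A packing using 9 hosts:
  host 1: 20 = 20
  host 2: 19 + 3 = 22
  host 3: 19 = 19
  host 4: 18 = 18
  host 5: 16 + 5 = 21
  host 6: 15 = 15
  host 7: 13 + 9 = 22
  host 8: 13 = 13
  host 9: 13 = 13
This matches the lower bound, so 9 is optimal.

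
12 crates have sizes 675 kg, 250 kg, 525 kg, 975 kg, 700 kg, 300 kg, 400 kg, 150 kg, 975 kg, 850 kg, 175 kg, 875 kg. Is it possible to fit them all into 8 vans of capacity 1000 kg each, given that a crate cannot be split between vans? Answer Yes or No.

Yes

A valid assignment using 8 vans:
  van 1: 975 = 975
  van 2: 975 = 975
  van 3: 875 = 875
  van 4: 850 + 150 = 1000
  van 5: 700 + 300 = 1000
  van 6: 675 + 250 = 925
  van 7: 525 + 400 = 925
  van 8: 175 = 175
Every load is within 1000 kg, so 8 vans suffice.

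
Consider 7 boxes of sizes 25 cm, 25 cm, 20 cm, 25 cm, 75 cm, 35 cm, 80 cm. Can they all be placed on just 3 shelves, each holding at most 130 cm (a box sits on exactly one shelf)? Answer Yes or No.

Yes

A valid assignment using 3 shelves:
  shelf 1: 80 + 35 = 115
  shelf 2: 75 + 25 + 25 = 125
  shelf 3: 25 + 20 = 45
Every load is within 130 cm, so 3 shelves suffice.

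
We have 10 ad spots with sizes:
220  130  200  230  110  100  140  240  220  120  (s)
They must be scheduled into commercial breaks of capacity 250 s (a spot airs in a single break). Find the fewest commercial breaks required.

8

Total = 240 + 230 + 220 + 220 + 200 + 140 + 130 + 120 + 110 + 100 = 1710 s.
Lower bound: ⌈1710/250⌉ = 7 commercial breaks.
A packing using 8 commercial breaks:
  break 1: 240 = 240
  break 2: 230 = 230
  break 3: 220 = 220
  break 4: 220 = 220
  break 5: 200 = 200
  break 6: 140 + 110 = 250
  break 7: 130 + 120 = 250
  break 8: 100 = 100
No arrangement into 7 commercial breaks stays within capacity, so 8 is optimal.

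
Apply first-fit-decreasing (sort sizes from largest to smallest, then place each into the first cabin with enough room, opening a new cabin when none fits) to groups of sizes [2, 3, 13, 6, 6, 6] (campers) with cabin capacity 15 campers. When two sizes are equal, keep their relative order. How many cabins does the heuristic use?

Sorted descending: 13, 6, 6, 6, 3, 2.
  13 → cabin 1 (new)  [load 13/15]
  6 → cabin 2 (new)  [load 6/15]
  6 → cabin 2  [load 12/15]
  6 → cabin 3 (new)  [load 6/15]
  3 → cabin 2  [load 15/15]
  2 → cabin 1  [load 15/15]
3 cabins opened.

3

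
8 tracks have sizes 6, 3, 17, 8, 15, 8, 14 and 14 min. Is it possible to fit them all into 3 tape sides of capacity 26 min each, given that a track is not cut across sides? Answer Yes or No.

Total = 85 min; ⌈85/26⌉ = 4.
At least 4 tape sides are required, but only 3 are allowed.

No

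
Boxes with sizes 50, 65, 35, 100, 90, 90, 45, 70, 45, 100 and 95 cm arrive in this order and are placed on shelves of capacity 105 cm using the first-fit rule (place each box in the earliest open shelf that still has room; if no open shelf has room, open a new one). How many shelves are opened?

  50 → shelf 1 (new)  [load 50/105]
  65 → shelf 2 (new)  [load 65/105]
  35 → shelf 1  [load 85/105]
  100 → shelf 3 (new)  [load 100/105]
  90 → shelf 4 (new)  [load 90/105]
  90 → shelf 5 (new)  [load 90/105]
  45 → shelf 6 (new)  [load 45/105]
  70 → shelf 7 (new)  [load 70/105]
  45 → shelf 6  [load 90/105]
  100 → shelf 8 (new)  [load 100/105]
  95 → shelf 9 (new)  [load 95/105]
9 shelves opened.

9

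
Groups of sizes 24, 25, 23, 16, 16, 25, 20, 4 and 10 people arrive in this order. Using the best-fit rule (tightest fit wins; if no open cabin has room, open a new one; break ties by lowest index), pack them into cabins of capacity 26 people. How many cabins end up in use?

  24 → cabin 1 (new)  [load 24/26]
  25 → cabin 2 (new)  [load 25/26]
  23 → cabin 3 (new)  [load 23/26]
  16 → cabin 4 (new)  [load 16/26]
  16 → cabin 5 (new)  [load 16/26]
  25 → cabin 6 (new)  [load 25/26]
  20 → cabin 7 (new)  [load 20/26]
  4 → cabin 7  [load 24/26]
  10 → cabin 4  [load 26/26]
7 cabins opened.

7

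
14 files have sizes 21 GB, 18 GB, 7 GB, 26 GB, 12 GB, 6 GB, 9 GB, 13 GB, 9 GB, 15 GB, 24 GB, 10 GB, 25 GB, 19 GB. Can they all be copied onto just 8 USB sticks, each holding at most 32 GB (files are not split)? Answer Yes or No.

A valid assignment using 8 USB sticks:
  USB stick 1: 26 + 6 = 32
  USB stick 2: 25 + 7 = 32
  USB stick 3: 24 = 24
  USB stick 4: 21 + 10 = 31
  USB stick 5: 19 + 13 = 32
  USB stick 6: 18 + 12 = 30
  USB stick 7: 15 + 9 = 24
  USB stick 8: 9 = 9
Every load is within 32 GB, so 8 USB sticks suffice.

Yes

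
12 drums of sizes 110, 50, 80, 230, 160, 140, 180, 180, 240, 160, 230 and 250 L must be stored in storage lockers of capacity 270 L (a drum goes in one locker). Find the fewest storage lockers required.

9

Total = 250 + 240 + 230 + 230 + 180 + 180 + 160 + 160 + 140 + 110 + 80 + 50 = 2010 L.
Lower bound: ⌈2010/270⌉ = 8 storage lockers.
Also, 9 drums each exceed 135 L, and no two of those can share a locker, so at least 9 storage lockers are needed.
A packing using 9 storage lockers:
  locker 1: 250 = 250
  locker 2: 240 = 240
  locker 3: 230 = 230
  locker 4: 230 = 230
  locker 5: 180 + 80 = 260
  locker 6: 180 + 50 = 230
  locker 7: 160 + 110 = 270
  locker 8: 160 = 160
  locker 9: 140 = 140
This matches the lower bound, so 9 is optimal.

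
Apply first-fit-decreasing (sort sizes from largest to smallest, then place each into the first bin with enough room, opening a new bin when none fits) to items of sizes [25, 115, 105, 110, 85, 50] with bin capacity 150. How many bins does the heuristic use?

Sorted descending: 115, 110, 105, 85, 50, 25.
  115 → bin 1 (new)  [load 115/150]
  110 → bin 2 (new)  [load 110/150]
  105 → bin 3 (new)  [load 105/150]
  85 → bin 4 (new)  [load 85/150]
  50 → bin 4  [load 135/150]
  25 → bin 1  [load 140/150]
4 bins opened.

4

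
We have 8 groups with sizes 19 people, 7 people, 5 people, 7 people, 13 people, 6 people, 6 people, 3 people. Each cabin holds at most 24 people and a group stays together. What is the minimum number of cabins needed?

3

Total = 19 + 13 + 7 + 7 + 6 + 6 + 5 + 3 = 66 people.
Lower bound: ⌈66/24⌉ = 3 cabins.
A packing using 3 cabins:
  cabin 1: 19 + 5 = 24
  cabin 2: 13 + 7 + 3 = 23
  cabin 3: 7 + 6 + 6 = 19
This matches the lower bound, so 3 is optimal.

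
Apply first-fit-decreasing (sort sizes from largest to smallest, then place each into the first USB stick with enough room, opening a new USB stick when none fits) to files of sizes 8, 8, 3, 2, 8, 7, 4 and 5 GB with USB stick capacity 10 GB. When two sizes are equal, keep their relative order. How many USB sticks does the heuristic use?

Sorted descending: 8, 8, 8, 7, 5, 4, 3, 2.
  8 → USB stick 1 (new)  [load 8/10]
  8 → USB stick 2 (new)  [load 8/10]
  8 → USB stick 3 (new)  [load 8/10]
  7 → USB stick 4 (new)  [load 7/10]
  5 → USB stick 5 (new)  [load 5/10]
  4 → USB stick 5  [load 9/10]
  3 → USB stick 4  [load 10/10]
  2 → USB stick 1  [load 10/10]
5 USB sticks opened.

5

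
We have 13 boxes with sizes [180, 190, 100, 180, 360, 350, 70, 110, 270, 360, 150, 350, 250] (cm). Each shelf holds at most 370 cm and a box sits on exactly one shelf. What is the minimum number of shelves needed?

Total = 360 + 360 + 350 + 350 + 270 + 250 + 190 + 180 + 180 + 150 + 110 + 100 + 70 = 2920 cm.
Lower bound: ⌈2920/370⌉ = 8 shelves.
A packing using 9 shelves:
  shelf 1: 360 = 360
  shelf 2: 360 = 360
  shelf 3: 350 = 350
  shelf 4: 350 = 350
  shelf 5: 270 + 100 = 370
  shelf 6: 250 + 110 = 360
  shelf 7: 190 + 180 = 370
  shelf 8: 180 + 150 = 330
  shelf 9: 70 = 70
No arrangement into 8 shelves stays within capacity, so 9 is optimal.

9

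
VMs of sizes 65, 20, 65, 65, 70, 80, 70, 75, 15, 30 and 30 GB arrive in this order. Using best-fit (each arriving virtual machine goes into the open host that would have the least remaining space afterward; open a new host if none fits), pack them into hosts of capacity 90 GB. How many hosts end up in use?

  65 → host 1 (new)  [load 65/90]
  20 → host 1  [load 85/90]
  65 → host 2 (new)  [load 65/90]
  65 → host 3 (new)  [load 65/90]
  70 → host 4 (new)  [load 70/90]
  80 → host 5 (new)  [load 80/90]
  70 → host 6 (new)  [load 70/90]
  75 → host 7 (new)  [load 75/90]
  15 → host 7  [load 90/90]
  30 → host 8 (new)  [load 30/90]
  30 → host 8  [load 60/90]
8 hosts opened.

8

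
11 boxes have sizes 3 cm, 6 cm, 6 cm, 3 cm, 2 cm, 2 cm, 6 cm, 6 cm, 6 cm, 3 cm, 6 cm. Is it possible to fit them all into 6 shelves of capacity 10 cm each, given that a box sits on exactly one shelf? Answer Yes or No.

A valid assignment using 6 shelves:
  shelf 1: 6 + 3 = 9
  shelf 2: 6 + 3 = 9
  shelf 3: 6 + 3 = 9
  shelf 4: 6 + 2 + 2 = 10
  shelf 5: 6 = 6
  shelf 6: 6 = 6
Every load is within 10 cm, so 6 shelves suffice.

Yes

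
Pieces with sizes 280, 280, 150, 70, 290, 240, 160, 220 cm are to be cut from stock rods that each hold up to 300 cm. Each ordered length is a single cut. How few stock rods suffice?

7

Total = 290 + 280 + 280 + 240 + 220 + 160 + 150 + 70 = 1690 cm.
Lower bound: ⌈1690/300⌉ = 6 stock rods.
A packing using 7 stock rods:
  stock rod 1: 290 = 290
  stock rod 2: 280 = 280
  stock rod 3: 280 = 280
  stock rod 4: 240 = 240
  stock rod 5: 220 + 70 = 290
  stock rod 6: 160 = 160
  stock rod 7: 150 = 150
No arrangement into 6 stock rods stays within capacity, so 7 is optimal.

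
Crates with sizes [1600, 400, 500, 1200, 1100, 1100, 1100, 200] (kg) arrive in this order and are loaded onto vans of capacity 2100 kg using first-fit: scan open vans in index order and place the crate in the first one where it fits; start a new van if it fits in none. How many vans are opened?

  1600 → van 1 (new)  [load 1600/2100]
  400 → van 1  [load 2000/2100]
  500 → van 2 (new)  [load 500/2100]
  1200 → van 2  [load 1700/2100]
  1100 → van 3 (new)  [load 1100/2100]
  1100 → van 4 (new)  [load 1100/2100]
  1100 → van 5 (new)  [load 1100/2100]
  200 → van 2  [load 1900/2100]
5 vans opened.

5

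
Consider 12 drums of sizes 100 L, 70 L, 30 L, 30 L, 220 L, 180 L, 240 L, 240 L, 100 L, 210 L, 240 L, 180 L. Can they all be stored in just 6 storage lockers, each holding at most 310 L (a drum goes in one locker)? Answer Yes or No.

No

Total = 1840 L; ⌈1840/310⌉ = 6.
7 drums each exceed half the capacity and cannot share a locker, forcing at least 7 storage lockers.
At least 7 storage lockers are required, but only 6 are allowed.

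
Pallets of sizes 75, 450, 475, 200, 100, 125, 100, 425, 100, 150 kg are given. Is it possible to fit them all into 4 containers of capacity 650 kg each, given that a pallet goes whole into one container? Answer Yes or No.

Yes

A valid assignment using 4 containers:
  container 1: 475 + 150 = 625
  container 2: 450 + 200 = 650
  container 3: 425 + 125 + 100 = 650
  container 4: 100 + 100 + 75 = 275
Every load is within 650 kg, so 4 containers suffice.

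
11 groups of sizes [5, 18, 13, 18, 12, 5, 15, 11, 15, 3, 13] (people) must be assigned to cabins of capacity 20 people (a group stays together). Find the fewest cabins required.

Total = 18 + 18 + 15 + 15 + 13 + 13 + 12 + 11 + 5 + 5 + 3 = 128 people.
Lower bound: ⌈128/20⌉ = 7 cabins.
Also, 8 groups each exceed 10 people, and no two of those can share a cabin, so at least 8 cabins are needed.
A packing using 8 cabins:
  cabin 1: 18 = 18
  cabin 2: 18 = 18
  cabin 3: 15 + 5 = 20
  cabin 4: 15 + 5 = 20
  cabin 5: 13 + 3 = 16
  cabin 6: 13 = 13
  cabin 7: 12 = 12
  cabin 8: 11 = 11
This matches the lower bound, so 8 is optimal.

8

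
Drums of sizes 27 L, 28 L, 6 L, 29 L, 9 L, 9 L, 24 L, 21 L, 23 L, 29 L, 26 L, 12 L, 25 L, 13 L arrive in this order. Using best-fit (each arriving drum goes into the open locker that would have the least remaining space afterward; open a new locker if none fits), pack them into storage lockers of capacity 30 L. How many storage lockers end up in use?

11

  27 → locker 1 (new)  [load 27/30]
  28 → locker 2 (new)  [load 28/30]
  6 → locker 3 (new)  [load 6/30]
  29 → locker 4 (new)  [load 29/30]
  9 → locker 3  [load 15/30]
  9 → locker 3  [load 24/30]
  24 → locker 5 (new)  [load 24/30]
  21 → locker 6 (new)  [load 21/30]
  23 → locker 7 (new)  [load 23/30]
  29 → locker 8 (new)  [load 29/30]
  26 → locker 9 (new)  [load 26/30]
  12 → locker 10 (new)  [load 12/30]
  25 → locker 11 (new)  [load 25/30]
  13 → locker 10  [load 25/30]
11 storage lockers opened.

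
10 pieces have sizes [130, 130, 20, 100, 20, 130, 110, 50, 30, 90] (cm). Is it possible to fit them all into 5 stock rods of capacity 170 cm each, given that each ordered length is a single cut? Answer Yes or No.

No

Total = 810 cm; ⌈810/170⌉ = 5.
6 pieces each exceed half the capacity and cannot share a stock rod, forcing at least 6 stock rods.
At least 6 stock rods are required, but only 5 are allowed.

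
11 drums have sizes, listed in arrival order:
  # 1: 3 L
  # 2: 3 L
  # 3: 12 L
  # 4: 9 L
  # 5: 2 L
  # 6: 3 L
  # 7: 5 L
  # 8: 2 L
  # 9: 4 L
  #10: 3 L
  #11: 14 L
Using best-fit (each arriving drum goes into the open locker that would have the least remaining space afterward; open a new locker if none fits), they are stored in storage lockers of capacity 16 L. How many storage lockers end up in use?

4

  3 → locker 1 (new)  [load 3/16]
  3 → locker 1  [load 6/16]
  12 → locker 2 (new)  [load 12/16]
  9 → locker 1  [load 15/16]
  2 → locker 2  [load 14/16]
  3 → locker 3 (new)  [load 3/16]
  5 → locker 3  [load 8/16]
  2 → locker 2  [load 16/16]
  4 → locker 3  [load 12/16]
  3 → locker 3  [load 15/16]
  14 → locker 4 (new)  [load 14/16]
4 storage lockers opened.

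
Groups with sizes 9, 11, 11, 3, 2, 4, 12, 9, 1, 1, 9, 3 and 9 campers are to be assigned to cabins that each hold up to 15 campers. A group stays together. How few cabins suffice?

7

Total = 12 + 11 + 11 + 9 + 9 + 9 + 9 + 4 + 3 + 3 + 2 + 1 + 1 = 84 campers.
Lower bound: ⌈84/15⌉ = 6 cabins.
Also, 7 groups each exceed 15/2 campers, and no two of those can share a cabin, so at least 7 cabins are needed.
A packing using 7 cabins:
  cabin 1: 12 + 3 = 15
  cabin 2: 11 + 4 = 15
  cabin 3: 11 + 3 + 1 = 15
  cabin 4: 9 + 2 + 1 = 12
  cabin 5: 9 = 9
  cabin 6: 9 = 9
  cabin 7: 9 = 9
This matches the lower bound, so 7 is optimal.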